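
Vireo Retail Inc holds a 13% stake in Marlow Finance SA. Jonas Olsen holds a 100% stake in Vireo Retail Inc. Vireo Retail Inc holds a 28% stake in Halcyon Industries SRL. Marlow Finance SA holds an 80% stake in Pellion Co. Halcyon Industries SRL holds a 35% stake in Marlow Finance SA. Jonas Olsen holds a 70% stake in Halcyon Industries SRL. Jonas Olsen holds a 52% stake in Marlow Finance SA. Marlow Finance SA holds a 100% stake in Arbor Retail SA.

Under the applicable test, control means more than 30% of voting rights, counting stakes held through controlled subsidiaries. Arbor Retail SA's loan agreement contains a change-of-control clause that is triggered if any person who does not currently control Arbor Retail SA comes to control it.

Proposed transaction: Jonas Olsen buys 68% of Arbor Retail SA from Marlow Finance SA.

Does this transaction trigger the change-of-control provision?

The purchase adds only to Jonas's holdings (Marlow's stake shrinks), so Jonas is the only person who could newly come to control Arbor.
Jonas holds 100% of Vireo, so Jonas controls Vireo.
Jonas and Vireo together hold 70% + 28% = 98% of Halcyon, so Jonas controls Halcyon.
Halcyon and Vireo and Jonas together hold 35% + 13% + 52% = 100% of Marlow, so Jonas controls Marlow.
Marlow holds 100% of Arbor, so Jonas controls Arbor.
So Jonas already controls Arbor before the transaction.
After the purchase, Jonas holds 68% of Arbor directly, and Marlow's stake falls to 32%.
Jonas controlled Arbor already, so this is not a new person acquiring control; every other person's position is unchanged or reduced.
No new person acquires control, so the clause is not triggered.

No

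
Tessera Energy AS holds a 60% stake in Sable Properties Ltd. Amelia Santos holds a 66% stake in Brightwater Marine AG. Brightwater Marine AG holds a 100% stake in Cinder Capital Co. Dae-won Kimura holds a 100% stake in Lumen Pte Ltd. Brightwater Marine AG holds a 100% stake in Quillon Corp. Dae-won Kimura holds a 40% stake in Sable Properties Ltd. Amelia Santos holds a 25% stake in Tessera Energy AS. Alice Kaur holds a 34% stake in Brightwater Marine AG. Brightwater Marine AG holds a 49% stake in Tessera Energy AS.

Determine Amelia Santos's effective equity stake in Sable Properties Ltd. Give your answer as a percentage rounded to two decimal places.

34.40%

Amelia reaches Sable along 2 paths.
Via Brightwater → Tessera: 66% × 49% × 60% = 19.404%.
Via Tessera: 25% × 60% = 15%.
Total: 19.404% + 15% = 34.404%.
Rounded: 34.40%.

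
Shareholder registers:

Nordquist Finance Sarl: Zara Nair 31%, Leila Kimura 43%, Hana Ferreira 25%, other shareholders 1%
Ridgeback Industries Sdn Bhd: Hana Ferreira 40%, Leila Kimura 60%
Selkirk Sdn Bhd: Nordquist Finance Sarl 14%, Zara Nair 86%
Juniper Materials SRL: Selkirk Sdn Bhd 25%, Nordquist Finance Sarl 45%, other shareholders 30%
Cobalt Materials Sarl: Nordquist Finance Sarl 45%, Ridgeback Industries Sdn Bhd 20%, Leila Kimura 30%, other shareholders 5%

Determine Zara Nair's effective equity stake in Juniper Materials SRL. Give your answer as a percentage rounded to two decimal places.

Zara reaches Juniper along 3 paths.
Via Nordquist → Selkirk: 31% × 14% × 25% = 1.085%.
Via Selkirk: 86% × 25% = 21.5%.
Via Nordquist: 31% × 45% = 13.95%.
Total: 1.085% + 21.5% + 13.95% = 36.535%.
Rounded: 36.54%.

36.54%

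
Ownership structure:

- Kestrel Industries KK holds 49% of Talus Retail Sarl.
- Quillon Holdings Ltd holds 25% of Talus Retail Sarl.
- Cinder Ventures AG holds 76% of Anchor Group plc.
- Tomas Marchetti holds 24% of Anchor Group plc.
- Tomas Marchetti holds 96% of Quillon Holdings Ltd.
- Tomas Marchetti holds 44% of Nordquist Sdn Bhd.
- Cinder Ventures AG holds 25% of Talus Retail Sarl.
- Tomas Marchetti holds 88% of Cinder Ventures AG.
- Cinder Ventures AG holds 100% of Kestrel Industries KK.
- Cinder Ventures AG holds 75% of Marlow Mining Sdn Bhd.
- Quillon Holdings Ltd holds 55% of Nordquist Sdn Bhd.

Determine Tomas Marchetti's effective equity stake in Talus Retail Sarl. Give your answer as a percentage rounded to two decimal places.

Tomas reaches Talus along 3 paths.
Via Quillon: 96% × 25% = 24%.
Via Cinder: 88% × 25% = 22%.
Via Cinder → Kestrel: 88% × 100% × 49% = 43.12%.
Total: 24% + 22% + 43.12% = 89.12%.

89.12%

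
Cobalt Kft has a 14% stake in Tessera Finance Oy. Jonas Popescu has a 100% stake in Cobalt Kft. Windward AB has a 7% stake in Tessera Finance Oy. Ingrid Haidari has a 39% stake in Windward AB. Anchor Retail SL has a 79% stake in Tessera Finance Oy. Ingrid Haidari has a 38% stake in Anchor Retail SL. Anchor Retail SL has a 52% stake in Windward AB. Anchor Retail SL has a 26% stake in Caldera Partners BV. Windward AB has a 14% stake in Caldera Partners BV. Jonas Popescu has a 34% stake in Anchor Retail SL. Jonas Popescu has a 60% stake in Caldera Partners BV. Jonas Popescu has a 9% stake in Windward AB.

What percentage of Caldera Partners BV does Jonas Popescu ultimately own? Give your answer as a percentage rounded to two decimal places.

Jonas reaches Caldera along 4 paths.
Direct stake: 60% = 60%.
Via Windward: 9% × 14% = 1.26%.
Via Anchor → Windward: 34% × 52% × 14% = 2.4752%.
Via Anchor: 34% × 26% = 8.84%.
Total: 60% + 1.26% + 2.4752% + 8.84% = 72.5752%.
Rounded: 72.58%.

72.58%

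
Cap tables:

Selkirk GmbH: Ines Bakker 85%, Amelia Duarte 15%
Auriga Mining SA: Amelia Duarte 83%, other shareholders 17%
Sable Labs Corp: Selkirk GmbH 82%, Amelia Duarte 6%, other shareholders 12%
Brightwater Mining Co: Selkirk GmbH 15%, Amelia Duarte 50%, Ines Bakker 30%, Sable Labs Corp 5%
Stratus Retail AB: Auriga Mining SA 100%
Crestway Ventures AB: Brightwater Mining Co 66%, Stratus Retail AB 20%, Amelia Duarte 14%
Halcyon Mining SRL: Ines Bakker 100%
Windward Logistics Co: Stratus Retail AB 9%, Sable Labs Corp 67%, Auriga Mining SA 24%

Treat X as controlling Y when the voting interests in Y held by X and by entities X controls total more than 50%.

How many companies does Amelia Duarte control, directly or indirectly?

2

Amelia holds 83% of Auriga, so Amelia controls Auriga.
Auriga holds 100% of Stratus, so Amelia controls Stratus.
No other company's threshold is met.
Amelia controls 2 companies.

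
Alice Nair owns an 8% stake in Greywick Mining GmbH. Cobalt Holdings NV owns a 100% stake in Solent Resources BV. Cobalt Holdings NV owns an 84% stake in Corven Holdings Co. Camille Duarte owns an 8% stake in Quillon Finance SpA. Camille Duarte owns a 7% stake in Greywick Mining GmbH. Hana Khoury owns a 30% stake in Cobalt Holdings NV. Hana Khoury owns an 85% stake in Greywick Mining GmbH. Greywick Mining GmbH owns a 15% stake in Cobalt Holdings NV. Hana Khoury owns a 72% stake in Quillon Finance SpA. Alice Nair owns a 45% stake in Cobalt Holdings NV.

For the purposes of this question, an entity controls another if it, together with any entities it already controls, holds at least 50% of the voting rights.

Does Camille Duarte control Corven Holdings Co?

Camille's largest direct stake is 8% in Quillon, which does not meet the threshold, so Camille controls no company.
Neither Camille nor any entity Camille controls holds any voting interest in Corven.
So Camille does not control Corven.

No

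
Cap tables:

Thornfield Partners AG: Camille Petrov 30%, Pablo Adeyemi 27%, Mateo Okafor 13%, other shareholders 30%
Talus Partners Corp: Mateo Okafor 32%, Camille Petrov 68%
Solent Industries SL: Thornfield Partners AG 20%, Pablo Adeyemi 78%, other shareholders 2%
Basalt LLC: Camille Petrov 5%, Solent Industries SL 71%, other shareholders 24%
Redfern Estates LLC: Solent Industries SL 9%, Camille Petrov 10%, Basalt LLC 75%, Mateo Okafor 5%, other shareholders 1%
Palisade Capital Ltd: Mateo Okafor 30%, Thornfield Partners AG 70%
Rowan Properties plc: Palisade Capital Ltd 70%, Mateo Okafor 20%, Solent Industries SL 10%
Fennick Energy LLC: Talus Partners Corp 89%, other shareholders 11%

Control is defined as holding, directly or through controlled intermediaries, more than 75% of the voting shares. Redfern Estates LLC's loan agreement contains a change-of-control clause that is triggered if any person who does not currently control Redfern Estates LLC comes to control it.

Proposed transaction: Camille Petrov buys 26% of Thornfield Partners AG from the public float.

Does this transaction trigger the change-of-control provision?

No

The purchase changes only Camille's holdings, so Camille is the only person who could newly come to control Redfern.
Camille's largest direct stake is 68% in Talus, which does not meet the threshold, so Camille controls no company.
In Redfern, Camille's side holds only 10%, not > 75%.
So before the transaction, Camille does not control Redfern.
After the purchase, Camille's direct stake in Thornfield rises to 30% + 26% = 56%.
Camille's side now holds 56% of Thornfield, not > 75%, so Camille still does not control Thornfield.
After the transaction, Camille's side holds 10% of Redfern, not > 75%, so Camille still does not control Redfern.
No new person acquires control, so the clause is not triggered.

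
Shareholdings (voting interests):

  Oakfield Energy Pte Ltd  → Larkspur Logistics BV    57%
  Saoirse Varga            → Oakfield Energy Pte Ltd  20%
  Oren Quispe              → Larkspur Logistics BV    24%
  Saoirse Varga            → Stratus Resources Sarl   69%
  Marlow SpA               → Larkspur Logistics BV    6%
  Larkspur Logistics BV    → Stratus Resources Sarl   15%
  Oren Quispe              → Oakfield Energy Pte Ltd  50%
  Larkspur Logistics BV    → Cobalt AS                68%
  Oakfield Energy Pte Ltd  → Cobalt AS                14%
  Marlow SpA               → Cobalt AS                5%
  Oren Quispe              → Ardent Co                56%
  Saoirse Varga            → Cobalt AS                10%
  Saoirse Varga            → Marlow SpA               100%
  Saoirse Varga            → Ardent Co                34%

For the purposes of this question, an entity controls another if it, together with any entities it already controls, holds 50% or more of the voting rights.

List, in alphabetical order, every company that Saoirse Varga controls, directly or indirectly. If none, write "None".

Saoirse holds 100% of Marlow, so Saoirse controls Marlow.
Saoirse holds 69% of Stratus, so Saoirse controls Stratus.
No other company's threshold is met.

Marlow SpA, Stratus Resources Sarl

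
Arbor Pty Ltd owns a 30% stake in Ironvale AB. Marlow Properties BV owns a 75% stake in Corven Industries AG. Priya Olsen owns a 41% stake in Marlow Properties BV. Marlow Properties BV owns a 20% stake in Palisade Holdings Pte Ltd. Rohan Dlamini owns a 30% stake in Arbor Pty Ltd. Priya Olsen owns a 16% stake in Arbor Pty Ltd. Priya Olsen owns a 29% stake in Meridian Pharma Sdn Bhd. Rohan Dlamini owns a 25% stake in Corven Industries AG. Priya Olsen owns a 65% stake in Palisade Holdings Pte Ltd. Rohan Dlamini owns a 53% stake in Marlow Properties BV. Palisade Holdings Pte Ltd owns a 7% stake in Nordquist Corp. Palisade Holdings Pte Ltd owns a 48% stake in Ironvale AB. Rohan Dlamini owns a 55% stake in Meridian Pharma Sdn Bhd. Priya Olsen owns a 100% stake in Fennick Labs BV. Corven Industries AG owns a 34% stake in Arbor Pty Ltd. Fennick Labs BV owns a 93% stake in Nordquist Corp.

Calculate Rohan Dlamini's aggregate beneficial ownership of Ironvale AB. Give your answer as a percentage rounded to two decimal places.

20.69%

Rohan reaches Ironvale along 4 paths.
Via Marlow → Palisade: 53% × 20% × 48% = 5.088%.
Via Marlow → Corven → Arbor: 53% × 75% × 34% × 30% = 4.0545%.
Via Corven → Arbor: 25% × 34% × 30% = 2.55%.
Via Arbor: 30% × 30% = 9%.
Total: 5.088% + 4.0545% + 2.55% + 9% = 20.6925%.
Rounded: 20.69%.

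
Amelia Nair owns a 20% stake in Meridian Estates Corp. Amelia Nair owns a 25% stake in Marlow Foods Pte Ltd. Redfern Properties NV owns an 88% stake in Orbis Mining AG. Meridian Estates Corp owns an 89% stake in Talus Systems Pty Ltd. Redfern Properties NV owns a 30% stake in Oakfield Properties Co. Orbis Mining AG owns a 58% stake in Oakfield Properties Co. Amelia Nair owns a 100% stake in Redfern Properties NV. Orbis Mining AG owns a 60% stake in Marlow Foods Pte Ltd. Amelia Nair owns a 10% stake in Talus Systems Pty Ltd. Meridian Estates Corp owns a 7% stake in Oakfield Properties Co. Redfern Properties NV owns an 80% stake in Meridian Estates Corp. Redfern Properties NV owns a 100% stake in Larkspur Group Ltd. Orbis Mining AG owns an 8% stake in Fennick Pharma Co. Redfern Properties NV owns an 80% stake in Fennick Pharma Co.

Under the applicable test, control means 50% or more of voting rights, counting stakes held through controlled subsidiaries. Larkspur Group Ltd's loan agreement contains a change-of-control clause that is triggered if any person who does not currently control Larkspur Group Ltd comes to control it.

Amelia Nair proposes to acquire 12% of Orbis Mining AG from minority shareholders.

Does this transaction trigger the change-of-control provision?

The purchase changes only Amelia's holdings, so Amelia is the only person who could newly come to control Larkspur.
Amelia holds 100% of Redfern, so Amelia controls Redfern.
Redfern holds 100% of Larkspur, so Amelia controls Larkspur.
So Amelia already controls Larkspur before the transaction.
After the purchase, Amelia holds 12% of Orbis directly.
Amelia controlled Larkspur already, so this is not a new person acquiring control; every other person's position is unchanged or reduced.
No new person acquires control, so the clause is not triggered.

No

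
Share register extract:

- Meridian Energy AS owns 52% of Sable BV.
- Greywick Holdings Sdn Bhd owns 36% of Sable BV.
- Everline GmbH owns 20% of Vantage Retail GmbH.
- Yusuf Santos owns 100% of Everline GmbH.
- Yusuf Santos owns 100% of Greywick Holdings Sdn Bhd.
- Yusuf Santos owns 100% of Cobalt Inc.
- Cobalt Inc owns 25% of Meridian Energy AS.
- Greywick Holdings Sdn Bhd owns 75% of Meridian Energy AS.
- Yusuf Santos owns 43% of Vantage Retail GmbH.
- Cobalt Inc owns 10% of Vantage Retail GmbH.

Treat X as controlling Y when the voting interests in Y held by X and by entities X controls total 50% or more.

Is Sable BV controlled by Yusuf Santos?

Yes

Yusuf holds 100% of Greywick, so Yusuf controls Greywick.
Yusuf holds 100% of Cobalt, so Yusuf controls Cobalt.
Greywick and Cobalt together hold 75% + 25% = 100% of Meridian, so Yusuf controls Meridian.
Greywick and Meridian together hold 36% + 52% = 88% of Sable, so Yusuf controls Sable.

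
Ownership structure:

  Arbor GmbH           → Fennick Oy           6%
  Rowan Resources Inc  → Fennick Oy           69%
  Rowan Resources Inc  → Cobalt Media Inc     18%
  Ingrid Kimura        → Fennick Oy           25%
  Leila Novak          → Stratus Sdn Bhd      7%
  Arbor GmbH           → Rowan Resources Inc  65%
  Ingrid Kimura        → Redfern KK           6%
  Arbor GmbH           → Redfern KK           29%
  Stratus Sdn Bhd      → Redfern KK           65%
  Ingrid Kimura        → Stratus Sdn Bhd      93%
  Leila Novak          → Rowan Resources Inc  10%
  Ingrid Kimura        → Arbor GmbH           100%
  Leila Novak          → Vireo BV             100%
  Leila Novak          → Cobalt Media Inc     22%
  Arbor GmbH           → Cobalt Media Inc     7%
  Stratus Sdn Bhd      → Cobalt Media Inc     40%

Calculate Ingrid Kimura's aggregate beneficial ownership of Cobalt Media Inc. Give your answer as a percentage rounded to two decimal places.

55.90%

Ingrid reaches Cobalt along 3 paths.
Via Arbor → Rowan: 100% × 65% × 18% = 11.7%.
Via Stratus: 93% × 40% = 37.2%.
Via Arbor: 100% × 7% = 7%.
Total: 11.7% + 37.2% + 7% = 55.9%.
Rounded: 55.90%.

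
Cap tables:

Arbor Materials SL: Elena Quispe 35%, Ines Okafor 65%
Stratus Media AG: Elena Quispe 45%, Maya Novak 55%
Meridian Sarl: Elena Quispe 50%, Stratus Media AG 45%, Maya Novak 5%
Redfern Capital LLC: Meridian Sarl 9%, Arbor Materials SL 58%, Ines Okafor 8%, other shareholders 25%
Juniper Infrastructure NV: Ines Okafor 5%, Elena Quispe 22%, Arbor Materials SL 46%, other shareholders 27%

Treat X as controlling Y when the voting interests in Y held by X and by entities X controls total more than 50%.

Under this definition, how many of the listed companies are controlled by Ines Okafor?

3

Ines holds 65% of Arbor, so Ines controls Arbor.
Arbor and Ines together hold 58% + 8% = 66% of Redfern, so Ines controls Redfern.
Ines and Arbor together hold 5% + 46% = 51% of Juniper, so Ines controls Juniper.
No other company's threshold is met.
Ines controls 3 companies.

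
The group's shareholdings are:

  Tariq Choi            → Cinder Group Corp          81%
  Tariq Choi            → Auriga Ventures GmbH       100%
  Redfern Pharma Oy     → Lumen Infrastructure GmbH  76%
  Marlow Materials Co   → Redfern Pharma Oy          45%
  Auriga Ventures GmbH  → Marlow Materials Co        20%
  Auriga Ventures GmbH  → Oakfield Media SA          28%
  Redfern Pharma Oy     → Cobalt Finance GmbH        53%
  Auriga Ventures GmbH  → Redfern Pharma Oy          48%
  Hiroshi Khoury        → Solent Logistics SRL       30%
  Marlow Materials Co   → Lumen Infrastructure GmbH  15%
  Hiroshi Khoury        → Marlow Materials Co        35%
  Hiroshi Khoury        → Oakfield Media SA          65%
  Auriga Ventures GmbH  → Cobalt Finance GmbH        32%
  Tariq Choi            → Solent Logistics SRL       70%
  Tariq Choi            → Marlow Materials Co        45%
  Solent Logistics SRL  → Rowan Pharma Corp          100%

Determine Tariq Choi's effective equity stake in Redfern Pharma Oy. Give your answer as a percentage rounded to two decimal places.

77.25%

Tariq reaches Redfern along 3 paths.
Via Auriga: 100% × 48% = 48%.
Via Auriga → Marlow: 100% × 20% × 45% = 9%.
Via Marlow: 45% × 45% = 20.25%.
Total: 48% + 9% + 20.25% = 77.25%.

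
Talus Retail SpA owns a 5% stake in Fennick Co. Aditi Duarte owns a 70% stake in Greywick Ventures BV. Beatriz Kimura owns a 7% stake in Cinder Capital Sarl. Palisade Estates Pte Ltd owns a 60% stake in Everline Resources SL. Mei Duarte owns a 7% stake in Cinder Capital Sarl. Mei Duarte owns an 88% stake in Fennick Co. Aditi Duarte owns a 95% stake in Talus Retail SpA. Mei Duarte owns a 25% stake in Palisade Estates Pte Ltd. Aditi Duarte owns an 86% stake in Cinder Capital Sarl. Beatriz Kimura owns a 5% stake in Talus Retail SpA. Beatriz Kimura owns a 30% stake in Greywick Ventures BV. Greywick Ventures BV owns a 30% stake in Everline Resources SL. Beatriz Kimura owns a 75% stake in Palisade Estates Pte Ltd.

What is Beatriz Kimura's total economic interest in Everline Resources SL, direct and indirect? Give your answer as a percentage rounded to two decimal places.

54.00%

Beatriz reaches Everline along 2 paths.
Via Palisade: 75% × 60% = 45%.
Via Greywick: 30% × 30% = 9%.
Total: 45% + 9% = 54%.
Rounded: 54.00%.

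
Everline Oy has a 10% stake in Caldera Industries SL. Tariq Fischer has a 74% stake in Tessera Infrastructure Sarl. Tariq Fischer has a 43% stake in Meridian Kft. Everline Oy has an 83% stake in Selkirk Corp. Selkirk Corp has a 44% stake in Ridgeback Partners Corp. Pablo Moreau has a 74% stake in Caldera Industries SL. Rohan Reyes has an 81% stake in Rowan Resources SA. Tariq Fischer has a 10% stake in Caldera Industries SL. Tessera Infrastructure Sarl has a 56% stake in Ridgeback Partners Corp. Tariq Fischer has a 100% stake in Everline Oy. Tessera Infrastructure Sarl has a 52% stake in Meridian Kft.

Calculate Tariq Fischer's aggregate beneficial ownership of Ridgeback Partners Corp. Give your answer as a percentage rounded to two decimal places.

Tariq reaches Ridgeback along 2 paths.
Via Tessera: 74% × 56% = 41.44%.
Via Everline → Selkirk: 100% × 83% × 44% = 36.52%.
Total: 41.44% + 36.52% = 77.96%.

77.96%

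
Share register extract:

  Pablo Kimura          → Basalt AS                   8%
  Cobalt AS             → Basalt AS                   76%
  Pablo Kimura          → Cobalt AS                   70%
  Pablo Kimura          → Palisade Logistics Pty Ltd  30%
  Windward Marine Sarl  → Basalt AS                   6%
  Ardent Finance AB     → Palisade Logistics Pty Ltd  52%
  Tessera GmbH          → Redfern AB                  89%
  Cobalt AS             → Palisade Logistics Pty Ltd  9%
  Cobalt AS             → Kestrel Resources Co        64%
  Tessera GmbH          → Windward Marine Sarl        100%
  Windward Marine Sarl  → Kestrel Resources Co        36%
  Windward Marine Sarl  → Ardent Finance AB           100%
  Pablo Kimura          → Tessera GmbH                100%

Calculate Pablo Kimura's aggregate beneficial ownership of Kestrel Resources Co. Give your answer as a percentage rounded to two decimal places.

80.80%

Pablo reaches Kestrel along 2 paths.
Via Tessera → Windward: 100% × 100% × 36% = 36%.
Via Cobalt: 70% × 64% = 44.8%.
Total: 36% + 44.8% = 80.8%.
Rounded: 80.80%.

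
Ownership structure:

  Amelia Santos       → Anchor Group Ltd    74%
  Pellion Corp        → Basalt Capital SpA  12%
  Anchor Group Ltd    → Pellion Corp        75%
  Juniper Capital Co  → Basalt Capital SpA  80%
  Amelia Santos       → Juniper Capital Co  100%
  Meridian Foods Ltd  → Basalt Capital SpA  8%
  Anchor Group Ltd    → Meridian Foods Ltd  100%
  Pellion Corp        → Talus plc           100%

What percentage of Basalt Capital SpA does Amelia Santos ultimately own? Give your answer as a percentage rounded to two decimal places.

Amelia reaches Basalt along 3 paths.
Via Anchor → Pellion: 74% × 75% × 12% = 6.66%.
Via Anchor → Meridian: 74% × 100% × 8% = 5.92%.
Via Juniper: 100% × 80% = 80%.
Total: 6.66% + 5.92% + 80% = 92.58%.

92.58%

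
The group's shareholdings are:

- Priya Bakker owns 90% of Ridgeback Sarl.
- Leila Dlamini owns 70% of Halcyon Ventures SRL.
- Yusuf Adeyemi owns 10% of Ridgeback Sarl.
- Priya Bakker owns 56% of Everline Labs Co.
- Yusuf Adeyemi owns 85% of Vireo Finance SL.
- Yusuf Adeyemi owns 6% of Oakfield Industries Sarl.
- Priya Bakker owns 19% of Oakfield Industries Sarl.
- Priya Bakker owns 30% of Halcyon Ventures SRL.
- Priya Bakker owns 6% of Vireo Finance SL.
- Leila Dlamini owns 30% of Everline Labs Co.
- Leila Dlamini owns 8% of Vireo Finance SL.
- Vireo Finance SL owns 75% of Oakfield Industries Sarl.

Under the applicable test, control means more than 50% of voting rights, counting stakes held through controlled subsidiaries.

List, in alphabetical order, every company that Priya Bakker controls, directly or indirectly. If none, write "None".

Everline Labs Co, Ridgeback Sarl

Priya holds 90% of Ridgeback, so Priya controls Ridgeback.
Priya holds 56% of Everline, so Priya controls Everline.
No other company's threshold is met.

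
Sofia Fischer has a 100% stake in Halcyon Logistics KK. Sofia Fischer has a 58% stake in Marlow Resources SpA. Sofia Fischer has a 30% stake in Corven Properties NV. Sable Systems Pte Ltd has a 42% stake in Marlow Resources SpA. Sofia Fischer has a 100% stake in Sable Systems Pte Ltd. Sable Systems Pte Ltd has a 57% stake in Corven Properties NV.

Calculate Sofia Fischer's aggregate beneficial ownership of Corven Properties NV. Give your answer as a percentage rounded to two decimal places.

Sofia reaches Corven along 2 paths.
Direct stake: 30% = 30%.
Via Sable: 100% × 57% = 57%.
Total: 30% + 57% = 87%.
Rounded: 87.00%.

87.00%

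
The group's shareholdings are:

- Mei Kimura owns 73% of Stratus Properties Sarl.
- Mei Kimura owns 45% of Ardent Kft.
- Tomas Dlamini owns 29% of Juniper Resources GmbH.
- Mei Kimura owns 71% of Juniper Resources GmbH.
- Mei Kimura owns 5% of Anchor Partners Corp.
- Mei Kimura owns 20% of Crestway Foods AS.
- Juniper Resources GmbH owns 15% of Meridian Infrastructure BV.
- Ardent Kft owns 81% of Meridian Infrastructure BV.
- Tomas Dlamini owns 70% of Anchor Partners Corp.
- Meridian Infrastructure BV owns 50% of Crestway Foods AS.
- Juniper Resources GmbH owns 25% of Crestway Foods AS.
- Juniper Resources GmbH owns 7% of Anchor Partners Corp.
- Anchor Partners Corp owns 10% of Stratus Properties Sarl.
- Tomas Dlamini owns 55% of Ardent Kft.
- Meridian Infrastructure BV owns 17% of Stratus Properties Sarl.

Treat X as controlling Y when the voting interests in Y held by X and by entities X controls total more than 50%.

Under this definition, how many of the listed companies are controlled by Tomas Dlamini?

3

Tomas holds 55% of Ardent, so Tomas controls Ardent.
Tomas holds 70% of Anchor, so Tomas controls Anchor.
Ardent holds 81% of Meridian, so Tomas controls Meridian.
No other company's threshold is met.
Tomas controls 3 companies.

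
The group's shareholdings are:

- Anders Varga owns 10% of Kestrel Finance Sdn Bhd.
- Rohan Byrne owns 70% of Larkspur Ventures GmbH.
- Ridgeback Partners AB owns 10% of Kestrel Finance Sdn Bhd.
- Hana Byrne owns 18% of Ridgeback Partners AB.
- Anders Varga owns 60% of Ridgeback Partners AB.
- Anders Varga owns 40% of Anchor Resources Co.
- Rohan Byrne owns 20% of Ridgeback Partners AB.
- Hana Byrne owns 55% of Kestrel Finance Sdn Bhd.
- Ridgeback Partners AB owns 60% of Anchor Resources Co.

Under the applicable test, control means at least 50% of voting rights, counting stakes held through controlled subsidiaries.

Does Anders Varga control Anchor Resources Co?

Anders holds 60% of Ridgeback, so Anders controls Ridgeback.
Anders and Ridgeback together hold 40% + 60% = 100% of Anchor, so Anders controls Anchor.

Yes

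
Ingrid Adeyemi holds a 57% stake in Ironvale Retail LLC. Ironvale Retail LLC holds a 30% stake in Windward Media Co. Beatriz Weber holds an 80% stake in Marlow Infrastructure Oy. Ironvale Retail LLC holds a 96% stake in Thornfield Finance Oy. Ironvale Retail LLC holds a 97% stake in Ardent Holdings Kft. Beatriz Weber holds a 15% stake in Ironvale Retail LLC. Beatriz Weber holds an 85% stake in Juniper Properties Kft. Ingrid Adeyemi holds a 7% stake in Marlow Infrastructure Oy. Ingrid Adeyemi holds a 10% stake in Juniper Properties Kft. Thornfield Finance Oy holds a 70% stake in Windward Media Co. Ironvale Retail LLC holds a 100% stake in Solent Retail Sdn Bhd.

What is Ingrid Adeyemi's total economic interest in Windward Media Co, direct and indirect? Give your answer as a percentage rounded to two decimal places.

55.40%

Ingrid reaches Windward along 2 paths.
Via Ironvale: 57% × 30% = 17.1%.
Via Ironvale → Thornfield: 57% × 96% × 70% = 38.304%.
Total: 17.1% + 38.304% = 55.404%.
Rounded: 55.40%.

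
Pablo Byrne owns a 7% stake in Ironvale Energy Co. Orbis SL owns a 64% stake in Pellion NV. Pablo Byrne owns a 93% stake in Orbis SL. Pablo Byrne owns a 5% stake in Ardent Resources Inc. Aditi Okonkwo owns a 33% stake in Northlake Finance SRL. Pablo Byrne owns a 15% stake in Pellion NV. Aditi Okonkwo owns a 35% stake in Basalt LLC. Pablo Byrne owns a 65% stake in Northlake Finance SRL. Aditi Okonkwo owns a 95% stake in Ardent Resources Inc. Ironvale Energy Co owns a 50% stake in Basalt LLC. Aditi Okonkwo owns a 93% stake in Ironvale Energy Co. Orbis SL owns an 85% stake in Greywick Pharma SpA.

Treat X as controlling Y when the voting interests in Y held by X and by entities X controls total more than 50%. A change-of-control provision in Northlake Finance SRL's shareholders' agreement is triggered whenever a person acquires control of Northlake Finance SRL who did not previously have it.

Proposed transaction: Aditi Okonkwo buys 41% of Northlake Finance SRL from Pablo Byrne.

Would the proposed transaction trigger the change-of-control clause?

Yes

The purchase adds only to Aditi's holdings (Pablo's stake shrinks), so Aditi is the only person who could newly come to control Northlake.
Aditi holds 95% of Ardent, so Aditi controls Ardent.
Aditi holds 93% of Ironvale, so Aditi controls Ironvale.
Ironvale and Aditi together hold 50% + 35% = 85% of Basalt, so Aditi controls Basalt.
In Northlake, Aditi's side holds only 33%, not > 50%.
So before the transaction, Aditi does not control Northlake.
After the purchase, Aditi's direct stake in Northlake rises to 33% + 41% = 74%, and Pablo's stake falls to 24%.
Aditi holds 74% of Northlake, so Aditi controls Northlake.
Aditi did not control Northlake before and does after, so the clause is triggered.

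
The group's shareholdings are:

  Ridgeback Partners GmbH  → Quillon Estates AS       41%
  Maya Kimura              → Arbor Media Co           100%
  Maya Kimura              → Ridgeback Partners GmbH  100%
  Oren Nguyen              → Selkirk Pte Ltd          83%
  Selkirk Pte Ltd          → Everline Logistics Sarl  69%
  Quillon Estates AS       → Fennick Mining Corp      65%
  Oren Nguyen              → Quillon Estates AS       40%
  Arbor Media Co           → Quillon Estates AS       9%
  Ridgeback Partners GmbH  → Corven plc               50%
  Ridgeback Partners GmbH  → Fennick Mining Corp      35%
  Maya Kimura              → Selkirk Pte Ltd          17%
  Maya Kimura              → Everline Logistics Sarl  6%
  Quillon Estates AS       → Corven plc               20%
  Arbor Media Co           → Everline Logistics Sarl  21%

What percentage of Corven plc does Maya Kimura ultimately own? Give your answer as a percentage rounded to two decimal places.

60.00%

Maya reaches Corven along 3 paths.
Via Ridgeback: 100% × 50% = 50%.
Via Arbor → Quillon: 100% × 9% × 20% = 1.8%.
Via Ridgeback → Quillon: 100% × 41% × 20% = 8.2%.
Total: 50% + 1.8% + 8.2% = 60%.
Rounded: 60.00%.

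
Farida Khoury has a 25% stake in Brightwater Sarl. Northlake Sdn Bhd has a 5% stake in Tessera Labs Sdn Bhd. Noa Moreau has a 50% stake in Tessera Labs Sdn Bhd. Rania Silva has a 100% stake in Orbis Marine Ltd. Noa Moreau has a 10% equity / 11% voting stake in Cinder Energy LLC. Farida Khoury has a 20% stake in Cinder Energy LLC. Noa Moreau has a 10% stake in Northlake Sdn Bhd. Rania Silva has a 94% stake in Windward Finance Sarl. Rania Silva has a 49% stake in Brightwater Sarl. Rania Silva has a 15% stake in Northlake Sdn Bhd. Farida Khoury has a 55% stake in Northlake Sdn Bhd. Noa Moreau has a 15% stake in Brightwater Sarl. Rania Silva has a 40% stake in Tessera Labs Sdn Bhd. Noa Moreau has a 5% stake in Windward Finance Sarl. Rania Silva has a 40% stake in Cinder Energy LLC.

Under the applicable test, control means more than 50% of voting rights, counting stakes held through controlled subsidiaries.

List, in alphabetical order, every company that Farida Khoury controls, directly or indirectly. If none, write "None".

Farida holds 55% of Northlake, so Farida controls Northlake.
No other company's threshold is met.

Northlake Sdn Bhd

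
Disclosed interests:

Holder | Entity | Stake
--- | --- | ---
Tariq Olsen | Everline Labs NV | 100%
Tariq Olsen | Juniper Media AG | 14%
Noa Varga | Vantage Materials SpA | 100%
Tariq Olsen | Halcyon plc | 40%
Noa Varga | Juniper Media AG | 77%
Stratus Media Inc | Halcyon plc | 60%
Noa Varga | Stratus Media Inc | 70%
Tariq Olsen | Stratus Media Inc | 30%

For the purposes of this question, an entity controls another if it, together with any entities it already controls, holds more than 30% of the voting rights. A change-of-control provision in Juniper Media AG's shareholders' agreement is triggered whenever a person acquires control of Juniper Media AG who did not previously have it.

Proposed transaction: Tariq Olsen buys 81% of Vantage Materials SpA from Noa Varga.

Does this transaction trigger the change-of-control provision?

The purchase adds only to Tariq's holdings (Noa's stake shrinks), so Tariq is the only person who could newly come to control Juniper.
Tariq holds 100% of Everline, so Tariq controls Everline.
Tariq holds 40% of Halcyon, so Tariq controls Halcyon.
In Juniper, Tariq's side holds only 14%, not > 30%.
So before the transaction, Tariq does not control Juniper.
After the purchase, Tariq holds 81% of Vantage directly, and Noa's stake falls to 19%.
Tariq holds 81% of Vantage, so Tariq controls Vantage.
After the transaction, Tariq's side holds 14% of Juniper, not > 30%, so Tariq still does not control Juniper.
No new person acquires control, so the clause is not triggered.

No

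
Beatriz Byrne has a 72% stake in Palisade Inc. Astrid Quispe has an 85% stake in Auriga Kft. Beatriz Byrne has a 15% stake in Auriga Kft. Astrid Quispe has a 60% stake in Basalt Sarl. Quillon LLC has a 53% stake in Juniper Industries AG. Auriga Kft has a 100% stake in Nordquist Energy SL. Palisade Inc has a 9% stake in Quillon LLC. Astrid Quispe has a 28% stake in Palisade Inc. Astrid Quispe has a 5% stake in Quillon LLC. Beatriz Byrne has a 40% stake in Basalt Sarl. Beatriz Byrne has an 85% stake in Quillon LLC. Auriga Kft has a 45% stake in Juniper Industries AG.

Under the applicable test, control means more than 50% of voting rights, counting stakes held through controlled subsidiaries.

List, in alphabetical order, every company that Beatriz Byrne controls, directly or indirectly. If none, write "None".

Beatriz holds 72% of Palisade, so Beatriz controls Palisade.
Beatriz and Palisade together hold 85% + 9% = 94% of Quillon, so Beatriz controls Quillon.
Quillon holds 53% of Juniper, so Beatriz controls Juniper.
No other company's threshold is met.

Juniper Industries AG, Palisade Inc, Quillon LLC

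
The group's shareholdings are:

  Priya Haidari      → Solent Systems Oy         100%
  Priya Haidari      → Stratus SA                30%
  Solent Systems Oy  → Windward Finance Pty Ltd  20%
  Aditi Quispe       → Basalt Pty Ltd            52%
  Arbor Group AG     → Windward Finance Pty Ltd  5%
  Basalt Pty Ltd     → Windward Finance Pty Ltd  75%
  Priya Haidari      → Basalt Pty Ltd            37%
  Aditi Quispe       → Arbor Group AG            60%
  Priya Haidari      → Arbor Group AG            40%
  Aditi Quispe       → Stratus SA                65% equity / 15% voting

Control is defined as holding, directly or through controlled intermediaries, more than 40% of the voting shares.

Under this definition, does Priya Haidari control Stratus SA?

No

Priya holds 100% of Solent, so Priya controls Solent.
In Stratus, Priya's side holds only 30%, not > 40%.
So Priya does not control Stratus.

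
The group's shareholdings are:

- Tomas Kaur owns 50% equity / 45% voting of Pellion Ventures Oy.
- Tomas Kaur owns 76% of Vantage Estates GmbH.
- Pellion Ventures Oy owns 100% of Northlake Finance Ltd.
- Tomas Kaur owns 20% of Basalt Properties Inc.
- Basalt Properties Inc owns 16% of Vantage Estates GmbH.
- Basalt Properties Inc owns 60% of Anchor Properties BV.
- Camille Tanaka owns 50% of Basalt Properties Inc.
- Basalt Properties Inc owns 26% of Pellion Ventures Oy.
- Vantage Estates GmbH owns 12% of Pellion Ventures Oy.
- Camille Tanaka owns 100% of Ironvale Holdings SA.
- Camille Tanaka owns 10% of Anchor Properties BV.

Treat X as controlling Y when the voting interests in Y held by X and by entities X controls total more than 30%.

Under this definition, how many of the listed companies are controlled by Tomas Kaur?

Tomas holds 76% of Vantage, so Tomas controls Vantage.
Vantage and Tomas together hold 12% + 45% = 57% of Pellion, so Tomas controls Pellion.
Pellion holds 100% of Northlake, so Tomas controls Northlake.
No other company's threshold is met.
Tomas controls 3 companies.

3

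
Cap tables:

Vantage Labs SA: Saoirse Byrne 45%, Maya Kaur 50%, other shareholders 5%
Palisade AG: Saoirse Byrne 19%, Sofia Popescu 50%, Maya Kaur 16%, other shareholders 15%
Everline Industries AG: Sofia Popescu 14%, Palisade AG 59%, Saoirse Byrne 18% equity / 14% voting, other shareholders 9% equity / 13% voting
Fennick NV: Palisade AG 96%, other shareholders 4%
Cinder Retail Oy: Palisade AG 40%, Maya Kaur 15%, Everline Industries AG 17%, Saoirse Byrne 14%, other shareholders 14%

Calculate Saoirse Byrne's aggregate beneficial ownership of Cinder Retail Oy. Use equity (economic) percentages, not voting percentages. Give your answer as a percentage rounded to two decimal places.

Saoirse reaches Cinder along 4 paths.
Via Palisade: 19% × 40% = 7.6%.
Via Palisade → Everline: 19% × 59% × 17% = 1.9057%.
Via Everline: 18% × 17% = 3.06%.
Direct stake: 14% = 14%.
Total: 7.6% + 1.9057% + 3.06% + 14% = 26.5657%.
Rounded: 26.57%.

26.57%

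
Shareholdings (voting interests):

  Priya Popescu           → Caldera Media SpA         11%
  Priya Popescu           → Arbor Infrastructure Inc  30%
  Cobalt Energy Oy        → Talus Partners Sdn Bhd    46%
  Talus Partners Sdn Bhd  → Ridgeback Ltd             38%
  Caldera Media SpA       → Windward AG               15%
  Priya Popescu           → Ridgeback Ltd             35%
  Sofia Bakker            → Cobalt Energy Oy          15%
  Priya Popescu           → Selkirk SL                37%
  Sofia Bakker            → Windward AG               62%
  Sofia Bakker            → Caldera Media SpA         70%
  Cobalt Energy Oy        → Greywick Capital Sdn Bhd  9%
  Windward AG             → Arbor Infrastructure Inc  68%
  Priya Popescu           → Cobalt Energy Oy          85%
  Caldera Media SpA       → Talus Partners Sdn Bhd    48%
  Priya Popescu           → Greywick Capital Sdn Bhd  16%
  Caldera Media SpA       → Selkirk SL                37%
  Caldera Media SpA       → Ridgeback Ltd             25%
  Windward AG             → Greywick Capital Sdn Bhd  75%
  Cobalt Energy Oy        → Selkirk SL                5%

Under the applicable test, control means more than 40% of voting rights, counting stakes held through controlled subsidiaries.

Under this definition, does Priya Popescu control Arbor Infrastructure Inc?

No

Priya holds 85% of Cobalt, so Priya controls Cobalt.
Cobalt and Priya together hold 5% + 37% = 42% of Selkirk, so Priya controls Selkirk.
Cobalt holds 46% of Talus, so Priya controls Talus.
Talus and Priya together hold 38% + 35% = 73% of Ridgeback, so Priya controls Ridgeback.
In Arbor, Priya's side holds only 30%, not > 40%.
So Priya does not control Arbor.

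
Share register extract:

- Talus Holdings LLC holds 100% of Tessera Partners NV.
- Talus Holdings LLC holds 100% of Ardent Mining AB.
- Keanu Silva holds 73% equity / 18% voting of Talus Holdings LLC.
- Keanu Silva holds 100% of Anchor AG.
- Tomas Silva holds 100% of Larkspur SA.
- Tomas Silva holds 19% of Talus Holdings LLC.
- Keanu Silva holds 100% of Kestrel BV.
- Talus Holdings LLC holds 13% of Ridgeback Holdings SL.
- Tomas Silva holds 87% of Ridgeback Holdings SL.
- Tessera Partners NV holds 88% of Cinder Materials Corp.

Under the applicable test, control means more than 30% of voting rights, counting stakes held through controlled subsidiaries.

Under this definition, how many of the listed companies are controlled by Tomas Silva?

2

Tomas holds 100% of Larkspur, so Tomas controls Larkspur.
Tomas holds 87% of Ridgeback, so Tomas controls Ridgeback.
No other company's threshold is met.
Tomas controls 2 companies.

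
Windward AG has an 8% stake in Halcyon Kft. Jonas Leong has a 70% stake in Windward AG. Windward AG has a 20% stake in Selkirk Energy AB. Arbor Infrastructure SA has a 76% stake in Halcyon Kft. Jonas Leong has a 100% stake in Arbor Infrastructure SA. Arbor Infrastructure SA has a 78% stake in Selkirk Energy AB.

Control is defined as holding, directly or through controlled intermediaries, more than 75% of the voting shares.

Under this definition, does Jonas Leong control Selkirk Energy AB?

Jonas holds 100% of Arbor, so Jonas controls Arbor.
Arbor holds 78% of Selkirk, so Jonas controls Selkirk.

Yes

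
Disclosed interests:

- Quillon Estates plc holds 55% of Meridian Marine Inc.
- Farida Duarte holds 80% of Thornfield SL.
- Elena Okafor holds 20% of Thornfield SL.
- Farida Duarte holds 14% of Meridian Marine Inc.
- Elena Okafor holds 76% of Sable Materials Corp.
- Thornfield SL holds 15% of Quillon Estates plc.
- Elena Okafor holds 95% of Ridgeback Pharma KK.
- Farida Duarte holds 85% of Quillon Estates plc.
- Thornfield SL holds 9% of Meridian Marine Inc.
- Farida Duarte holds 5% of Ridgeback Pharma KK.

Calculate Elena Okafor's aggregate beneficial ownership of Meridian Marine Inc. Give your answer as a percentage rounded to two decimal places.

3.45%

Elena reaches Meridian along 2 paths.
Via Thornfield: 20% × 9% = 1.8%.
Via Thornfield → Quillon: 20% × 15% × 55% = 1.65%.
Total: 1.8% + 1.65% = 3.45%.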